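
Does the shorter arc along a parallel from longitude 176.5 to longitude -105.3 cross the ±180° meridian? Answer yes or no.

Naïve |-105.3 − 176.5| = 281.8° > 180°, so the shorter arc goes the other way round — across 180°.
Signed shortest Δλ = ((-105.3 − 176.5 + 180) mod 360) − 180 = 78.2°.
Going east by 78.2° from +176.5° passes through 180° before reaching -105.3°.

Yes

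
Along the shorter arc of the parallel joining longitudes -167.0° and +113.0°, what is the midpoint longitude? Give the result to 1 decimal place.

Signed shortest Δλ from -167.0° to +113.0° is -80.0°.
Midpoint longitude = -167.0° + (-80.0°)/2 = -167.0° − 40.0° = -207.0°.
Normalise into (−180°, 180°]: +153.0°.
(The naïve average (-167.0 + +113.0)/2 = -27.0° is on the wrong side of the globe.)

+153.0°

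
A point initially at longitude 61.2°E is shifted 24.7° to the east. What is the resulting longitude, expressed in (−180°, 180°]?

Start at +61.2°; shift +24.7° → +85.9°.
+85.9° already lies in (−180°, 180°].

85.9°E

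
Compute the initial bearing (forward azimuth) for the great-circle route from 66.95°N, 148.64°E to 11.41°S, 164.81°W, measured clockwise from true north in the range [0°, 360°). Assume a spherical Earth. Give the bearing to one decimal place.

134.4°

Δλ = -164.81 − 148.64 = -313.45°; wrapped into (−180°, 180°]: 46.55°.
θ = atan2( sin Δλ · cos φ₂ , cos φ₁ · sin φ₂ − sin φ₁ · cos φ₂ · cos Δλ )
  = atan2(0.71163, -0.69777) = 134.437° → normalised to [0°, 360°): 134.437°.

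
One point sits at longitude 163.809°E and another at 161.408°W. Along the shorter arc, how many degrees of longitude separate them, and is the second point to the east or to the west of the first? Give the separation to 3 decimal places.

Raw difference: -161.408 − 163.809 = -325.217°.
Normalise into (−180°, 180°]: -325.217° + 360° = 34.783°.
Positive ⇒ the second point lies to the east; separation 34.783°.

34.783° east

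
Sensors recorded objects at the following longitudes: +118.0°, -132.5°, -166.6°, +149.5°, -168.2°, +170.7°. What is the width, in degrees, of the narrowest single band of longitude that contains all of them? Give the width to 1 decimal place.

Sort the longitudes: -168.2°, -166.6°, -132.5°, +118.0°, +149.5°, +170.7°.
Eastward gaps between consecutive values (wrapping around): 1.6°, 34.1°, 250.5°, 31.5°, 21.2°, 21.1°.
Largest gap = 250.5° ⇒ minimal covering band is its complement: 360° − 250.5° = 109.5°.
Band runs from +118.0° eastward to -132.5°, crossing the antimeridian.

109.5°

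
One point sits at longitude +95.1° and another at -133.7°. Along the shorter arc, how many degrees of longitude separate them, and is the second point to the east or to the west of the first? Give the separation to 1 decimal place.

131.2° east

Raw difference: -133.7 − 95.1 = -228.8°.
Normalise into (−180°, 180°]: -228.8° + 360° = 131.2°.
Positive ⇒ the second point lies to the east; separation 131.2°.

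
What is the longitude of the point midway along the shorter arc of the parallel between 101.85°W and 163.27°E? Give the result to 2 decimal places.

Signed shortest Δλ from -101.85° to +163.27° is -94.88°.
Midpoint longitude = -101.85° + (-94.88°)/2 = -101.85° − 47.44° = -149.29°.
(The naïve average (-101.85 + +163.27)/2 = 30.71° is on the wrong side of the globe.)

149.29°W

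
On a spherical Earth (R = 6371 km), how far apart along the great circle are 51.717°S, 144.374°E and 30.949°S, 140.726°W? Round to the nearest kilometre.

Δλ = -140.726 − 144.374 = -285.100°; wrapped into (−180°, 180°]: 74.900°.
Δφ = -30.949 − -51.717 = 20.768°.
a = sin²(Δφ/2) + cos φ₁ · cos φ₂ · sin²(Δλ/2) = 0.228949.
c = 2·atan2(√a, √(1−a)) = 0.99786 rad → d = 6371·c ≈ 6357.37 km.

6357 km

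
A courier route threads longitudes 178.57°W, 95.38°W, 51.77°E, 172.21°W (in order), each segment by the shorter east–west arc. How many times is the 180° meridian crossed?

1

Leg 1: -178.57° → -95.38°, shortest Δλ = 83.19° (east) — does not cross 180°.
Leg 2: -95.38° → +51.77°, shortest Δλ = 147.15° (east) — does not cross 180°.
Leg 3: +51.77° → -172.21°, shortest Δλ = 136.02° (east) — crosses 180°.
Total crossings: 1.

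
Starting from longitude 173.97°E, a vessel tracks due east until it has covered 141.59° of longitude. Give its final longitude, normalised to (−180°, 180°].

44.44°W

Start at +173.97°; shift +141.59° → +315.56°.
+315.56° lies outside (−180°, 180°]; subtract 360° → -44.44°.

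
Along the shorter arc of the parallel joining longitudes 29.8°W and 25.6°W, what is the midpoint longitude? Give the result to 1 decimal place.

27.7°W

Signed shortest Δλ from -29.8° to -25.6° is +4.2°.
Midpoint longitude = -29.8° + (+4.2°)/2 = -29.8° + 2.1° = -27.7°.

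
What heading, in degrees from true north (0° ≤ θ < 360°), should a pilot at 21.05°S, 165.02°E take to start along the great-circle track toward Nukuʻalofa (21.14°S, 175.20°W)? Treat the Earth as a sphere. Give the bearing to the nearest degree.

Δλ = -175.20 − 165.02 = -340.22°; wrapped into (−180°, 180°]: 19.78°.
θ = atan2( sin Δλ · cos φ₂ , cos φ₁ · sin φ₂ − sin φ₁ · cos φ₂ · cos Δλ )
  = atan2(0.31564, -0.02134) = 93.867° → normalised to [0°, 360°): 93.867°.

94°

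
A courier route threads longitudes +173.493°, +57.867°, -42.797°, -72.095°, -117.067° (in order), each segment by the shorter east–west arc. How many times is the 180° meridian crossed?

Leg 1: +173.493° → +57.867°, shortest Δλ = -115.626° (west) — does not cross 180°.
Leg 2: +57.867° → -42.797°, shortest Δλ = -100.664° (west) — does not cross 180°.
Leg 3: -42.797° → -72.095°, shortest Δλ = -29.298° (west) — does not cross 180°.
Leg 4: -72.095° → -117.067°, shortest Δλ = -44.972° (west) — does not cross 180°.
Total crossings: 0.

0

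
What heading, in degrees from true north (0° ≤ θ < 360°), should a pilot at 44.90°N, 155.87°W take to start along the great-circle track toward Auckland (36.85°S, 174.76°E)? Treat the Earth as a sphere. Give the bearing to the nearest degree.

Δλ = 174.76 − -155.87 = 330.63°; wrapped into (−180°, 180°]: -29.37°.
θ = atan2( sin Δλ · cos φ₂ , cos φ₁ · sin φ₂ − sin φ₁ · cos φ₂ · cos Δλ )
  = atan2(-0.39246, -0.91705) = -156.831° → normalised to [0°, 360°): 203.169°.

203°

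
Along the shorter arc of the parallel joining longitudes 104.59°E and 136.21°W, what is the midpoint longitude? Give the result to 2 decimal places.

164.19°E

Signed shortest Δλ from +104.59° to -136.21° is +119.20°.
Midpoint longitude = +104.59° + (+119.20°)/2 = +104.59° + 59.60° = +164.19°.
(The naïve average (+104.59 + -136.21)/2 = -15.81° is on the wrong side of the globe.)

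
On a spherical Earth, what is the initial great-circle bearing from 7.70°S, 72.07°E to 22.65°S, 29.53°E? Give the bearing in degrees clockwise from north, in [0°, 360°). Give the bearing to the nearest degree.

245°

Δλ = 29.53 − 72.07 = -42.54°.
θ = atan2( sin Δλ · cos φ₂ , cos φ₁ · sin φ₂ − sin φ₁ · cos φ₂ · cos Δλ )
  = atan2(-0.62396, -0.29052) = -114.967° → normalised to [0°, 360°): 245.033°.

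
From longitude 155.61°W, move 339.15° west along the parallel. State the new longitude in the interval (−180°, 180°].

134.76°W

Start at -155.61°; shift −339.15° → -494.76°.
-494.76° lies outside (−180°, 180°]; add 360° → -134.76°.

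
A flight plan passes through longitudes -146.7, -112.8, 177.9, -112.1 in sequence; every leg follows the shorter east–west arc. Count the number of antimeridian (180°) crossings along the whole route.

2

Leg 1: -146.7° → -112.8°, shortest Δλ = 33.9° (east) — does not cross 180°.
Leg 2: -112.8° → +177.9°, shortest Δλ = -69.3° (west) — crosses 180°.
Leg 3: +177.9° → -112.1°, shortest Δλ = 70.0° (east) — crosses 180°.
Total crossings: 2.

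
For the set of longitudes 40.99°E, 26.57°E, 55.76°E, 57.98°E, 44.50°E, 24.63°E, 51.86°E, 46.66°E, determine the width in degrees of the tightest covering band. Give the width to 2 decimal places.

33.35°

Sort the longitudes: +24.63°, +26.57°, +40.99°, +44.50°, +46.66°, +51.86°, +55.76°, +57.98°.
Eastward gaps between consecutive values (wrapping around): 1.94°, 14.42°, 3.51°, 2.16°, 5.20°, 3.90°, 2.22°, 326.65°.
Largest gap = 326.65° ⇒ minimal covering band is its complement: 360° − 326.65° = 33.35°.
Band runs from +24.63° eastward to +57.98°.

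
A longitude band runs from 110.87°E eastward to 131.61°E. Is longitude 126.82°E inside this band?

Yes

Band width going east from +110.87° to +131.61°: ((131.61 − 110.87) mod 360) = 20.74°.
Offset of +126.82° east of the west edge: ((126.82 − 110.87) mod 360) = 15.95°.
15.95° ≤ 20.74° ⇒ inside.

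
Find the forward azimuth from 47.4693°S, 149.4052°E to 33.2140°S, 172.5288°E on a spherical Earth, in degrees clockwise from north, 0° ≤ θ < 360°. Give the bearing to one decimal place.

59.1°

Δλ = 172.5288 − 149.4052 = 23.1236°.
θ = atan2( sin Δλ · cos φ₂ , cos φ₁ · sin φ₂ − sin φ₁ · cos φ₂ · cos Δλ )
  = atan2(0.32856, 0.19671) = 59.091° → normalised to [0°, 360°): 59.091°.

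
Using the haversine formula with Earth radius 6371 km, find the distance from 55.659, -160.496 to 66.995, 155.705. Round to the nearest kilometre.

Δλ = 155.705 − -160.496 = 316.201°; wrapped into (−180°, 180°]: -43.799°.
Δφ = 66.995 − 55.659 = 11.336°.
a = sin²(Δφ/2) + cos φ₁ · cos φ₂ · sin²(Δλ/2) = 0.040424.
c = 2·atan2(√a, √(1−a)) = 0.40487 rad → d = 6371·c ≈ 2579.45 km.

2579 km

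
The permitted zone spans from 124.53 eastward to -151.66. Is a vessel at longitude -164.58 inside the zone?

Band width going east from +124.53° to -151.66°: ((-151.66 − 124.53) mod 360) = 83.81°.
Offset of -164.58° east of the west edge: ((-164.58 − 124.53) mod 360) = 70.89°.
70.89° ≤ 83.81° ⇒ inside.

Yes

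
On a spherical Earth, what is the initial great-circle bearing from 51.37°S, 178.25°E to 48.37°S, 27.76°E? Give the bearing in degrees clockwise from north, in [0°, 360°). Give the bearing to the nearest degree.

Δλ = 27.76 − 178.25 = -150.49°.
θ = atan2( sin Δλ · cos φ₂ , cos φ₁ · sin φ₂ − sin φ₁ · cos φ₂ · cos Δλ )
  = atan2(-0.32723, -0.91826) = -160.386° → normalised to [0°, 360°): 199.614°.

200°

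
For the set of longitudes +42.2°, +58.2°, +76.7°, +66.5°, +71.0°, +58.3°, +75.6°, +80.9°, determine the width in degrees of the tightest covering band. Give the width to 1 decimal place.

38.7°

Sort the longitudes: +42.2°, +58.2°, +58.3°, +66.5°, +71.0°, +75.6°, +76.7°, +80.9°.
Eastward gaps between consecutive values (wrapping around): 16.0°, 0.1°, 8.2°, 4.5°, 4.6°, 1.1°, 4.2°, 321.3°.
Largest gap = 321.3° ⇒ minimal covering band is its complement: 360° − 321.3° = 38.7°.
Band runs from +42.2° eastward to +80.9°.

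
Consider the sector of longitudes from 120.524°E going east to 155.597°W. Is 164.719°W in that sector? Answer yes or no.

Band width going east from +120.524° to -155.597°: ((-155.597 − 120.524) mod 360) = 83.879°.
Offset of -164.719° east of the west edge: ((-164.719 − 120.524) mod 360) = 74.757°.
74.757° ≤ 83.879° ⇒ inside.

Yes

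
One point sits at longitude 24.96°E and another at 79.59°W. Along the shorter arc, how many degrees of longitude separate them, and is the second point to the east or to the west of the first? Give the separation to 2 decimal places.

104.55° west

Raw difference: -79.59 − 24.96 = -104.55°.
Normalise into (−180°, 180°]: -104.55° stays -104.55°.
Negative ⇒ the second point lies to the west; separation 104.55°.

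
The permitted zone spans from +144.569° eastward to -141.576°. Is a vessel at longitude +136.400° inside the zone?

Band width going east from +144.569° to -141.576°: ((-141.576 − 144.569) mod 360) = 73.855°.
Offset of +136.400° east of the west edge: ((136.400 − 144.569) mod 360) = 351.831°.
351.831° > 73.855° ⇒ outside.

No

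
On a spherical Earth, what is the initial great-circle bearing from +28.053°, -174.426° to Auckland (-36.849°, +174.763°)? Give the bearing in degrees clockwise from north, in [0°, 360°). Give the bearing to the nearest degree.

Δλ = 174.763 − -174.426 = 349.189°; wrapped into (−180°, 180°]: -10.811°.
θ = atan2( sin Δλ · cos φ₂ , cos φ₁ · sin φ₂ − sin φ₁ · cos φ₂ · cos Δλ )
  = atan2(-0.15010, -0.89890) = -170.520° → normalised to [0°, 360°): 189.480°.

189°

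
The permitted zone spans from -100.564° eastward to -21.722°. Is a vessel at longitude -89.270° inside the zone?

Yes

Band width going east from -100.564° to -21.722°: ((-21.722 − -100.564) mod 360) = 78.842°.
Offset of -89.270° east of the west edge: ((-89.270 − -100.564) mod 360) = 11.294°.
11.294° ≤ 78.842° ⇒ inside.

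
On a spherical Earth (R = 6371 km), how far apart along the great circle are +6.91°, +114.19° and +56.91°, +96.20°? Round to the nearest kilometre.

Δλ = 96.20 − 114.19 = -17.99°.
Δφ = 56.91 − 6.91 = 50.00°.
a = sin²(Δφ/2) + cos φ₁ · cos φ₂ · sin²(Δλ/2) = 0.191855.
c = 2·atan2(√a, √(1−a)) = 0.90677 rad → d = 6371·c ≈ 5777.05 km.

5777 km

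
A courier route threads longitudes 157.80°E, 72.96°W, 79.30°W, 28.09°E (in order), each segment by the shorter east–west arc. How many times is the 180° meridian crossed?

1

Leg 1: +157.80° → -72.96°, shortest Δλ = 129.24° (east) — crosses 180°.
Leg 2: -72.96° → -79.30°, shortest Δλ = -6.34° (west) — does not cross 180°.
Leg 3: -79.30° → +28.09°, shortest Δλ = 107.39° (east) — does not cross 180°.
Total crossings: 1.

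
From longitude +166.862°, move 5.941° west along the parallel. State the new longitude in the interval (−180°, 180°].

+160.921°

Start at +166.862°; shift −5.941° → +160.921°.
+160.921° already lies in (−180°, 180°].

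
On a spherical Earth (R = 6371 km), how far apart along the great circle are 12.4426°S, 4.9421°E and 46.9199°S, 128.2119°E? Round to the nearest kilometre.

Δλ = 128.2119 − 4.9421 = 123.2698°.
Δφ = -46.9199 − -12.4426 = -34.4773°.
a = sin²(Δφ/2) + cos φ₁ · cos φ₂ · sin²(Δλ/2) = 0.604260.
c = 2·atan2(√a, √(1−a)) = 1.78086 rad → d = 6371·c ≈ 11345.84 km.

11346 km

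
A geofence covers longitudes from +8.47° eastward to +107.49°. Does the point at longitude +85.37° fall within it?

Yes

Band width going east from +8.47° to +107.49°: ((107.49 − 8.47) mod 360) = 99.02°.
Offset of +85.37° east of the west edge: ((85.37 − 8.47) mod 360) = 76.90°.
76.90° ≤ 99.02° ⇒ inside.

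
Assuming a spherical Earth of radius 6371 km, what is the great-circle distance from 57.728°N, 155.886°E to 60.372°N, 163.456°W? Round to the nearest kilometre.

2306 km

Δλ = -163.456 − 155.886 = -319.342°; wrapped into (−180°, 180°]: 40.658°.
Δφ = 60.372 − 57.728 = 2.644°.
a = sin²(Δφ/2) + cos φ₁ · cos φ₂ · sin²(Δλ/2) = 0.032391.
c = 2·atan2(√a, √(1−a)) = 0.36192 rad → d = 6371·c ≈ 2305.80 km.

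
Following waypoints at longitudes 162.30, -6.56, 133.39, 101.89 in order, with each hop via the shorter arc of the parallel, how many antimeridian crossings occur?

0

Leg 1: +162.30° → -6.56°, shortest Δλ = -168.86° (west) — does not cross 180°.
Leg 2: -6.56° → +133.39°, shortest Δλ = 139.95° (east) — does not cross 180°.
Leg 3: +133.39° → +101.89°, shortest Δλ = -31.5° (west) — does not cross 180°.
Total crossings: 0.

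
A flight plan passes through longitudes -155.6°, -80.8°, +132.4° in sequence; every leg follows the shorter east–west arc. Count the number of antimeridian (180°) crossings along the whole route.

1

Leg 1: -155.6° → -80.8°, shortest Δλ = 74.8° (east) — does not cross 180°.
Leg 2: -80.8° → +132.4°, shortest Δλ = -146.8° (west) — crosses 180°.
Total crossings: 1.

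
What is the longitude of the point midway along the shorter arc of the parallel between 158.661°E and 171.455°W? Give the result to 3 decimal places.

173.603°E

Signed shortest Δλ from +158.661° to -171.455° is +29.884°.
Midpoint longitude = +158.661° + (+29.884°)/2 = +158.661° + 14.942° = +173.603°.
(The naïve average (+158.661 + -171.455)/2 = -6.397° is on the wrong side of the globe.)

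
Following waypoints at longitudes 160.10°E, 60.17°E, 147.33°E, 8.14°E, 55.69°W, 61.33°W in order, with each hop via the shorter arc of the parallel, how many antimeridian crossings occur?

0

Leg 1: +160.10° → +60.17°, shortest Δλ = -99.93° (west) — does not cross 180°.
Leg 2: +60.17° → +147.33°, shortest Δλ = 87.16° (east) — does not cross 180°.
Leg 3: +147.33° → +8.14°, shortest Δλ = -139.19° (west) — does not cross 180°.
Leg 4: +8.14° → -55.69°, shortest Δλ = -63.83° (west) — does not cross 180°.
Leg 5: -55.69° → -61.33°, shortest Δλ = -5.64° (west) — does not cross 180°.
Total crossings: 0.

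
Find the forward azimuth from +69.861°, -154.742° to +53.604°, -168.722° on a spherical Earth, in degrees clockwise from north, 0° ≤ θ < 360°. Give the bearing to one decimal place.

208.6°

Δλ = -168.722 − -154.742 = -13.980°.
θ = atan2( sin Δλ · cos φ₂ , cos φ₁ · sin φ₂ − sin φ₁ · cos φ₂ · cos Δλ )
  = atan2(-0.14335, -0.26345) = -151.448° → normalised to [0°, 360°): 208.552°.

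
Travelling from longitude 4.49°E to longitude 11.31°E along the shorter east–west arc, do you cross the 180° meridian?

Signed shortest Δλ = ((11.31 − 4.49 + 180) mod 360) − 180 = 6.82°.
Going east by 6.82° from +4.49° reaches +11.31° without touching 180°.

No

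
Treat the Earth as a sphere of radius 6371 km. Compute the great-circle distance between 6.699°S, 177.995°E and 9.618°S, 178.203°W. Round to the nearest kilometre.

530 km

Δλ = -178.203 − 177.995 = -356.198°; wrapped into (−180°, 180°]: 3.802°.
Δφ = -9.618 − -6.699 = -2.919°.
a = sin²(Δφ/2) + cos φ₁ · cos φ₂ · sin²(Δλ/2) = 0.001726.
c = 2·atan2(√a, √(1−a)) = 0.08312 rad → d = 6371·c ≈ 529.56 km.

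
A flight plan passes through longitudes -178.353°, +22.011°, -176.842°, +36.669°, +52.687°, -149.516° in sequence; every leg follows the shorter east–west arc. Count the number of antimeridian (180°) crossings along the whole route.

4

Leg 1: -178.353° → +22.011°, shortest Δλ = -159.636° (west) — crosses 180°.
Leg 2: +22.011° → -176.842°, shortest Δλ = 161.147° (east) — crosses 180°.
Leg 3: -176.842° → +36.669°, shortest Δλ = -146.489° (west) — crosses 180°.
Leg 4: +36.669° → +52.687°, shortest Δλ = 16.018° (east) — does not cross 180°.
Leg 5: +52.687° → -149.516°, shortest Δλ = 157.797° (east) — crosses 180°.
Total crossings: 4.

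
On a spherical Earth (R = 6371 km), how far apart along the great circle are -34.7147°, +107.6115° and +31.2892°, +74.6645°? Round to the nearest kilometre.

Δλ = 74.6645 − 107.6115 = -32.9470°.
Δφ = 31.2892 − -34.7147 = 66.0039°.
a = sin²(Δφ/2) + cos φ₁ · cos φ₂ · sin²(Δλ/2) = 0.353148.
c = 2·atan2(√a, √(1−a)) = 1.27270 rad → d = 6371·c ≈ 8108.36 km.

8108 km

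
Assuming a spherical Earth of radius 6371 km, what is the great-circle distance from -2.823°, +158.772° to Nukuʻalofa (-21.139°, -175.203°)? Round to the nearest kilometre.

3475 km

Δλ = -175.203 − 158.772 = -333.975°; wrapped into (−180°, 180°]: 26.025°.
Δφ = -21.139 − -2.823 = -18.316°.
a = sin²(Δφ/2) + cos φ₁ · cos φ₂ · sin²(Δλ/2) = 0.072561.
c = 2·atan2(√a, √(1−a)) = 0.54548 rad → d = 6371·c ≈ 3475.25 km.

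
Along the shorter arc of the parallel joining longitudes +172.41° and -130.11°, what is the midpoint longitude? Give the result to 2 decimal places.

-158.85°

Signed shortest Δλ from +172.41° to -130.11° is +57.48°.
Midpoint longitude = +172.41° + (+57.48°)/2 = +172.41° + 28.74° = +201.15°.
Normalise into (−180°, 180°]: -158.85°.
(The naïve average (+172.41 + -130.11)/2 = 21.15° is on the wrong side of the globe.)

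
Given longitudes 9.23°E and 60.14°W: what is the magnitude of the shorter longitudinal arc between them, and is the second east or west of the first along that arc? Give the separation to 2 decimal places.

69.37° west

Raw difference: -60.14 − 9.23 = -69.37°.
Normalise into (−180°, 180°]: -69.37° stays -69.37°.
Negative ⇒ the second point lies to the west; separation 69.37°.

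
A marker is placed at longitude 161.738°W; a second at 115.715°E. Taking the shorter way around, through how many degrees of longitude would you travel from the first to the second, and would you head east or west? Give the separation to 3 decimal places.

Raw difference: 115.715 − -161.738 = 277.453°.
Normalise into (−180°, 180°]: 277.453° − 360° = -82.547°.
Negative ⇒ the second point lies to the west; separation 82.547°.

82.547° west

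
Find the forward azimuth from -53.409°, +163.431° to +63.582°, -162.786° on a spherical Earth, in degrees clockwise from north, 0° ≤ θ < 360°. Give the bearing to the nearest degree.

17°

Δλ = -162.786 − 163.431 = -326.217°; wrapped into (−180°, 180°]: 33.783°.
θ = atan2( sin Δλ · cos φ₂ , cos φ₁ · sin φ₂ − sin φ₁ · cos φ₂ · cos Δλ )
  = atan2(0.24740, 0.83076) = 16.583° → normalised to [0°, 360°): 16.583°.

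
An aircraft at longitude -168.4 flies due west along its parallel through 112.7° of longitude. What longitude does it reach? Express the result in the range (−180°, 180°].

Start at -168.4°; shift −112.7° → -281.1°.
-281.1° lies outside (−180°, 180°]; add 360° → +78.9°.

+78.9°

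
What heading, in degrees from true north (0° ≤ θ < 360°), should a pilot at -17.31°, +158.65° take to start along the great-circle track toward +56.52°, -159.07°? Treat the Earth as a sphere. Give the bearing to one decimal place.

Δλ = -159.07 − 158.65 = -317.72°; wrapped into (−180°, 180°]: 42.28°.
θ = atan2( sin Δλ · cos φ₂ , cos φ₁ · sin φ₂ − sin φ₁ · cos φ₂ · cos Δλ )
  = atan2(0.37112, 0.91774) = 22.018° → normalised to [0°, 360°): 22.018°.

22.0°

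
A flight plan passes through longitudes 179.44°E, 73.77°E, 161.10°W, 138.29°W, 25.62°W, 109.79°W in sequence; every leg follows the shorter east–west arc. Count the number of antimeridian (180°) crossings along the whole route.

1

Leg 1: +179.44° → +73.77°, shortest Δλ = -105.67° (west) — does not cross 180°.
Leg 2: +73.77° → -161.10°, shortest Δλ = 125.13° (east) — crosses 180°.
Leg 3: -161.10° → -138.29°, shortest Δλ = 22.81° (east) — does not cross 180°.
Leg 4: -138.29° → -25.62°, shortest Δλ = 112.67° (east) — does not cross 180°.
Leg 5: -25.62° → -109.79°, shortest Δλ = -84.17° (west) — does not cross 180°.
Total crossings: 1.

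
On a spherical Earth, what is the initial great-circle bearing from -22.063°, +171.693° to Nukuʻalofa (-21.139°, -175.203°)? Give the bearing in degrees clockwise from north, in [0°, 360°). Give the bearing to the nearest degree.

88°

Δλ = -175.203 − 171.693 = -346.896°; wrapped into (−180°, 180°]: 13.104°.
θ = atan2( sin Δλ · cos φ₂ , cos φ₁ · sin φ₂ − sin φ₁ · cos φ₂ · cos Δλ )
  = atan2(0.21146, 0.00700) = 88.103° → normalised to [0°, 360°): 88.103°.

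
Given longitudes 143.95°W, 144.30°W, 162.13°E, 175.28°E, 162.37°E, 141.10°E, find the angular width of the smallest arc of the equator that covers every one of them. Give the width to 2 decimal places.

74.95°

Sort the longitudes: -144.30°, -143.95°, +141.10°, +162.13°, +162.37°, +175.28°.
Eastward gaps between consecutive values (wrapping around): 0.35°, 285.05°, 21.03°, 0.24°, 12.91°, 40.42°.
Largest gap = 285.05° ⇒ minimal covering band is its complement: 360° − 285.05° = 74.95°.
Band runs from +141.10° eastward to -143.95°, crossing the antimeridian.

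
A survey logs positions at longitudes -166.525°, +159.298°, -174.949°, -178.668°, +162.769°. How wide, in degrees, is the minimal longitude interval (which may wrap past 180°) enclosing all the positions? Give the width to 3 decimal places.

34.177°

Sort the longitudes: -178.668°, -174.949°, -166.525°, +159.298°, +162.769°.
Eastward gaps between consecutive values (wrapping around): 3.719°, 8.424°, 325.823°, 3.471°, 18.563°.
Largest gap = 325.823° ⇒ minimal covering band is its complement: 360° − 325.823° = 34.177°.
Band runs from +159.298° eastward to -166.525°, crossing the antimeridian.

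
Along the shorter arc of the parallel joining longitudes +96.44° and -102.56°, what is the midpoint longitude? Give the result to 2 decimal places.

+176.94°

Signed shortest Δλ from +96.44° to -102.56° is +161.00°.
Midpoint longitude = +96.44° + (+161.00°)/2 = +96.44° + 80.50° = +176.94°.
(The naïve average (+96.44 + -102.56)/2 = -3.06° is on the wrong side of the globe.)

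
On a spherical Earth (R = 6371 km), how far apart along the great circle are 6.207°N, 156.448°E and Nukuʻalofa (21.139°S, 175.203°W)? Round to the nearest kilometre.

4338 km

Δλ = -175.203 − 156.448 = -331.651°; wrapped into (−180°, 180°]: 28.349°.
Δφ = -21.139 − 6.207 = -27.346°.
a = sin²(Δφ/2) + cos φ₁ · cos φ₂ · sin²(Δλ/2) = 0.111477.
c = 2·atan2(√a, √(1−a)) = 0.68084 rad → d = 6371·c ≈ 4337.61 km.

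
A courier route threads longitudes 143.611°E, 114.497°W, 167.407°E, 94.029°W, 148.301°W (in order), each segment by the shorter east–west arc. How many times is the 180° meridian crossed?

3

Leg 1: +143.611° → -114.497°, shortest Δλ = 101.892° (east) — crosses 180°.
Leg 2: -114.497° → +167.407°, shortest Δλ = -78.096° (west) — crosses 180°.
Leg 3: +167.407° → -94.029°, shortest Δλ = 98.564° (east) — crosses 180°.
Leg 4: -94.029° → -148.301°, shortest Δλ = -54.272° (west) — does not cross 180°.
Total crossings: 3.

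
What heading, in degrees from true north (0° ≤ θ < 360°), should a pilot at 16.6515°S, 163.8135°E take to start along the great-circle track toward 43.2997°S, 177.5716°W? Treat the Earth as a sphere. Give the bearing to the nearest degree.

153°

Δλ = -177.5716 − 163.8135 = -341.3851°; wrapped into (−180°, 180°]: 18.6149°.
θ = atan2( sin Δλ · cos φ₂ , cos φ₁ · sin φ₂ − sin φ₁ · cos φ₂ · cos Δλ )
  = atan2(0.23231, -0.45942) = 153.176° → normalised to [0°, 360°): 153.176°.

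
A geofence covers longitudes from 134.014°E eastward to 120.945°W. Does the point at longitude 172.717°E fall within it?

Yes

Band width going east from +134.014° to -120.945°: ((-120.945 − 134.014) mod 360) = 105.041°.
Offset of +172.717° east of the west edge: ((172.717 − 134.014) mod 360) = 38.703°.
38.703° ≤ 105.041° ⇒ inside.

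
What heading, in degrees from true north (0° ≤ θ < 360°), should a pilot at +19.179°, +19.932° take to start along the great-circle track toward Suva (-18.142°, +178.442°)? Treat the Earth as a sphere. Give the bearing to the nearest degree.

91°

Δλ = 178.442 − 19.932 = 158.510°.
θ = atan2( sin Δλ · cos φ₂ , cos φ₁ · sin φ₂ − sin φ₁ · cos φ₂ · cos Δλ )
  = atan2(0.34813, -0.00360) = 90.593° → normalised to [0°, 360°): 90.593°.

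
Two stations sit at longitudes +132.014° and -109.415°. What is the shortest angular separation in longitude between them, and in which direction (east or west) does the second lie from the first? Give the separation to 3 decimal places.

Raw difference: -109.415 − 132.014 = -241.429°.
Normalise into (−180°, 180°]: -241.429° + 360° = 118.571°.
Positive ⇒ the second point lies to the east; separation 118.571°.

118.571° east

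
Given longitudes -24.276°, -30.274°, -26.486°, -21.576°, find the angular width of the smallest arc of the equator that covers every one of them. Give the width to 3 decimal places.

Sort the longitudes: -30.274°, -26.486°, -24.276°, -21.576°.
Eastward gaps between consecutive values (wrapping around): 3.788°, 2.210°, 2.700°, 351.302°.
Largest gap = 351.302° ⇒ minimal covering band is its complement: 360° − 351.302° = 8.698°.
Band runs from -30.274° eastward to -21.576°.

8.698°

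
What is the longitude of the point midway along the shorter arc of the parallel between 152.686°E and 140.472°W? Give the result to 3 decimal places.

173.893°W

Signed shortest Δλ from +152.686° to -140.472° is +66.842°.
Midpoint longitude = +152.686° + (+66.842°)/2 = +152.686° + 33.421° = +186.107°.
Normalise into (−180°, 180°]: -173.893°.
(The naïve average (+152.686 + -140.472)/2 = 6.107° is on the wrong side of the globe.)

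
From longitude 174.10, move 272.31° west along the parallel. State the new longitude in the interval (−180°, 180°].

Start at +174.10°; shift −272.31° → -98.21°.
-98.21° already lies in (−180°, 180°].

-98.21°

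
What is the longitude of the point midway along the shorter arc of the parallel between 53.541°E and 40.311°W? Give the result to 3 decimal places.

Signed shortest Δλ from +53.541° to -40.311° is -93.852°.
Midpoint longitude = +53.541° + (-93.852°)/2 = +53.541° − 46.926° = +6.615°.

6.615°E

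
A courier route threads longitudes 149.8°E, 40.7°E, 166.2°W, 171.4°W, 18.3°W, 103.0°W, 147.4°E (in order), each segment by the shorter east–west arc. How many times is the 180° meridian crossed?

Leg 1: +149.8° → +40.7°, shortest Δλ = -109.1° (west) — does not cross 180°.
Leg 2: +40.7° → -166.2°, shortest Δλ = 153.1° (east) — crosses 180°.
Leg 3: -166.2° → -171.4°, shortest Δλ = -5.2° (west) — does not cross 180°.
Leg 4: -171.4° → -18.3°, shortest Δλ = 153.1° (east) — does not cross 180°.
Leg 5: -18.3° → -103.0°, shortest Δλ = -84.7° (west) — does not cross 180°.
Leg 6: -103.0° → +147.4°, shortest Δλ = -109.6° (west) — crosses 180°.
Total crossings: 2.

2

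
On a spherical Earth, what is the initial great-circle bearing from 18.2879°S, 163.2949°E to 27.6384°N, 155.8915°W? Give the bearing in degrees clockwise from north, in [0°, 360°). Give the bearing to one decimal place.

41.7°

Δλ = -155.8915 − 163.2949 = -319.1864°; wrapped into (−180°, 180°]: 40.8136°.
θ = atan2( sin Δλ · cos φ₂ , cos φ₁ · sin φ₂ − sin φ₁ · cos φ₂ · cos Δλ )
  = atan2(0.57902, 0.65085) = 41.657° → normalised to [0°, 360°): 41.657°.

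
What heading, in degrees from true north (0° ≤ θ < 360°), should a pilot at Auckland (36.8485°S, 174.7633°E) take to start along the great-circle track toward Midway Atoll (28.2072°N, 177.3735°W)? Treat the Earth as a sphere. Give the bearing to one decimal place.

7.6°

Δλ = -177.3735 − 174.7633 = -352.1368°; wrapped into (−180°, 180°]: 7.8632°.
θ = atan2( sin Δλ · cos φ₂ , cos φ₁ · sin φ₂ − sin φ₁ · cos φ₂ · cos Δλ )
  = atan2(0.12056, 0.90175) = 7.615° → normalised to [0°, 360°): 7.615°.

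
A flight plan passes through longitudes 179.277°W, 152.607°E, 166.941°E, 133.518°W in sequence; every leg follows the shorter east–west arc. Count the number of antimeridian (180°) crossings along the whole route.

Leg 1: -179.277° → +152.607°, shortest Δλ = -28.116° (west) — crosses 180°.
Leg 2: +152.607° → +166.941°, shortest Δλ = 14.334° (east) — does not cross 180°.
Leg 3: +166.941° → -133.518°, shortest Δλ = 59.541° (east) — crosses 180°.
Total crossings: 2.

2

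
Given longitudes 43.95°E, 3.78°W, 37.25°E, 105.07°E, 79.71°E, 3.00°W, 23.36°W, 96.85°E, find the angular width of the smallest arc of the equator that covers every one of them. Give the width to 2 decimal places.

128.43°

Sort the longitudes: -23.36°, -3.78°, -3.00°, +37.25°, +43.95°, +79.71°, +96.85°, +105.07°.
Eastward gaps between consecutive values (wrapping around): 19.58°, 0.78°, 40.25°, 6.70°, 35.76°, 17.14°, 8.22°, 231.57°.
Largest gap = 231.57° ⇒ minimal covering band is its complement: 360° − 231.57° = 128.43°.
Band runs from -23.36° eastward to +105.07°.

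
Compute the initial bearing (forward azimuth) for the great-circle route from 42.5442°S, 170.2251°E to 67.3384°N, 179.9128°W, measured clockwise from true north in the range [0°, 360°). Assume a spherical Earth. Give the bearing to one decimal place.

4.0°

Δλ = -179.9128 − 170.2251 = -350.1379°; wrapped into (−180°, 180°]: 9.8621°.
θ = atan2( sin Δλ · cos φ₂ , cos φ₁ · sin φ₂ − sin φ₁ · cos φ₂ · cos Δλ )
  = atan2(0.06599, 0.93654) = 4.031° → normalised to [0°, 360°): 4.031°.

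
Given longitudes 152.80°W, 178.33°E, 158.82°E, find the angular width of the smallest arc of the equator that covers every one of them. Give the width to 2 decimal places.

48.38°

Sort the longitudes: -152.80°, +158.82°, +178.33°.
Eastward gaps between consecutive values (wrapping around): 311.62°, 19.51°, 28.87°.
Largest gap = 311.62° ⇒ minimal covering band is its complement: 360° − 311.62° = 48.38°.
Band runs from +158.82° eastward to -152.80°, crossing the antimeridian.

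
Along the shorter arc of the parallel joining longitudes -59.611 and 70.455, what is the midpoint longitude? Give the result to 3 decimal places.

Signed shortest Δλ from -59.611° to +70.455° is +130.066°.
Midpoint longitude = -59.611° + (+130.066°)/2 = -59.611° + 65.033° = +5.422°.

+5.422°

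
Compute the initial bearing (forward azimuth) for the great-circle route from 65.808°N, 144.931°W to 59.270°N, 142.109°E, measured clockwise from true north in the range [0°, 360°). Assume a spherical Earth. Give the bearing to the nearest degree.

294°

Δλ = 142.109 − -144.931 = 287.040°; wrapped into (−180°, 180°]: -72.960°.
θ = atan2( sin Δλ · cos φ₂ , cos φ₁ · sin φ₂ − sin φ₁ · cos φ₂ · cos Δλ )
  = atan2(-0.48856, 0.21566) = -66.182° → normalised to [0°, 360°): 293.818°.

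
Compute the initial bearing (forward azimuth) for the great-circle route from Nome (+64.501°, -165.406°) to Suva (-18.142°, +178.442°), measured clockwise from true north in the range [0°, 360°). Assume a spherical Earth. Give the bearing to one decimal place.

Δλ = 178.442 − -165.406 = 343.848°; wrapped into (−180°, 180°]: -16.152°.
θ = atan2( sin Δλ · cos φ₂ , cos φ₁ · sin φ₂ − sin φ₁ · cos φ₂ · cos Δλ )
  = atan2(-0.26436, -0.95791) = -164.572° → normalised to [0°, 360°): 195.428°.

195.4°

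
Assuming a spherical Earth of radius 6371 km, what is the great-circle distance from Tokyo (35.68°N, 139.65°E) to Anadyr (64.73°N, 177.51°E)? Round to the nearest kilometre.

Δλ = 177.51 − 139.65 = 37.86°.
Δφ = 64.73 − 35.68 = 29.05°.
a = sin²(Δφ/2) + cos φ₁ · cos φ₂ · sin²(Δλ/2) = 0.099395.
c = 2·atan2(√a, √(1−a)) = 0.64148 rad → d = 6371·c ≈ 4086.89 km.

4087 km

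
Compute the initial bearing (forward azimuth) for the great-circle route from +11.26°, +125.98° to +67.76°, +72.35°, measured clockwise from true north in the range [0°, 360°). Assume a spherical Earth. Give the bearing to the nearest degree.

341°

Δλ = 72.35 − 125.98 = -53.63°.
θ = atan2( sin Δλ · cos φ₂ , cos φ₁ · sin φ₂ − sin φ₁ · cos φ₂ · cos Δλ )
  = atan2(-0.30476, 0.86396) = -19.430° → normalised to [0°, 360°): 340.570°.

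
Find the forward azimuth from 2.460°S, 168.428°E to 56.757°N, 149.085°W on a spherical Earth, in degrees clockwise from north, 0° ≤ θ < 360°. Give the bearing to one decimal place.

23.5°

Δλ = -149.085 − 168.428 = -317.513°; wrapped into (−180°, 180°]: 42.487°.
θ = atan2( sin Δλ · cos φ₂ , cos φ₁ · sin φ₂ − sin φ₁ · cos φ₂ · cos Δλ )
  = atan2(0.37026, 0.85293) = 23.466° → normalised to [0°, 360°): 23.466°.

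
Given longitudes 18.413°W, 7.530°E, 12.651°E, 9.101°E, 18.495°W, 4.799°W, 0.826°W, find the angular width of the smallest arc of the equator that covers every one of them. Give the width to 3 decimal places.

Sort the longitudes: -18.495°, -18.413°, -4.799°, -0.826°, +7.530°, +9.101°, +12.651°.
Eastward gaps between consecutive values (wrapping around): 0.082°, 13.614°, 3.973°, 8.356°, 1.571°, 3.550°, 328.854°.
Largest gap = 328.854° ⇒ minimal covering band is its complement: 360° − 328.854° = 31.146°.
Band runs from -18.495° eastward to +12.651°.

31.146°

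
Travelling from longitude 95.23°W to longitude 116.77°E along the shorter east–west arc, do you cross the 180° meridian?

Yes

Naïve |116.77 − -95.23| = 212.0° > 180°, so the shorter arc goes the other way round — across 180°.
Signed shortest Δλ = ((116.77 − -95.23 + 180) mod 360) − 180 = -148.0°.
Going west by 148.0° from -95.23° passes through 180° before reaching +116.77°.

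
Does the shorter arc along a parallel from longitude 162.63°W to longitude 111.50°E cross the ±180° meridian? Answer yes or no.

Yes

Naïve |111.50 − -162.63| = 274.13° > 180°, so the shorter arc goes the other way round — across 180°.
Signed shortest Δλ = ((111.50 − -162.63 + 180) mod 360) − 180 = -85.87°.
Going west by 85.87° from -162.63° passes through 180° before reaching +111.50°.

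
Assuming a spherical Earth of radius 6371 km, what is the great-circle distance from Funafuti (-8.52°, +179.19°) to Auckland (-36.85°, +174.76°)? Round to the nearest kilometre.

Δλ = 174.76 − 179.19 = -4.43°.
Δφ = -36.85 − -8.52 = -28.33°.
a = sin²(Δφ/2) + cos φ₁ · cos φ₂ · sin²(Δλ/2) = 0.061068.
c = 2·atan2(√a, √(1−a)) = 0.49941 rad → d = 6371·c ≈ 3181.75 km.

3182 km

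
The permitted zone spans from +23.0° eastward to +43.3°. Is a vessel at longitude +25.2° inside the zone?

Yes

Band width going east from +23.0° to +43.3°: ((43.3 − 23.0) mod 360) = 20.3°.
Offset of +25.2° east of the west edge: ((25.2 − 23.0) mod 360) = 2.2°.
2.2° ≤ 20.3° ⇒ inside.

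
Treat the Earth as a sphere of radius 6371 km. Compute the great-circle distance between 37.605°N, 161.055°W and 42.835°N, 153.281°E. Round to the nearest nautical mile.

2091 nmi

Δλ = 153.281 − -161.055 = 314.336°; wrapped into (−180°, 180°]: -45.664°.
Δφ = 42.835 − 37.605 = 5.230°.
a = sin²(Δφ/2) + cos φ₁ · cos φ₂ · sin²(Δλ/2) = 0.089555.
c = 2·atan2(√a, √(1−a)) = 0.60783 rad → d = 6371·c ≈ 3872.48 km ≈ 2090.97 nmi.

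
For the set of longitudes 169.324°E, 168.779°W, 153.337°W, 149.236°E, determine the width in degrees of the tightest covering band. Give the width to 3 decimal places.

57.427°

Sort the longitudes: -168.779°, -153.337°, +149.236°, +169.324°.
Eastward gaps between consecutive values (wrapping around): 15.442°, 302.573°, 20.088°, 21.897°.
Largest gap = 302.573° ⇒ minimal covering band is its complement: 360° − 302.573° = 57.427°.
Band runs from +149.236° eastward to -153.337°, crossing the antimeridian.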